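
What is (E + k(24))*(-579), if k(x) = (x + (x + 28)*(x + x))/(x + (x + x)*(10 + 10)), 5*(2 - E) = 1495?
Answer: 6989688/41 ≈ 1.7048e+5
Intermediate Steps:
E = -297 (E = 2 - 1/5*1495 = 2 - 299 = -297)
k(x) = (x + 2*x*(28 + x))/(41*x) (k(x) = (x + (28 + x)*(2*x))/(x + (2*x)*20) = (x + 2*x*(28 + x))/(x + 40*x) = (x + 2*x*(28 + x))/((41*x)) = (x + 2*x*(28 + x))*(1/(41*x)) = (x + 2*x*(28 + x))/(41*x))
(E + k(24))*(-579) = (-297 + (57/41 + (2/41)*24))*(-579) = (-297 + (57/41 + 48/41))*(-579) = (-297 + 105/41)*(-579) = -12072/41*(-579) = 6989688/41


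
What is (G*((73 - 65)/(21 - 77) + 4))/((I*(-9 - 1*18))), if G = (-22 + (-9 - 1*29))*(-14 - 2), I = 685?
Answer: -192/959 ≈ -0.20021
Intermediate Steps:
G = 960 (G = (-22 + (-9 - 29))*(-16) = (-22 - 38)*(-16) = -60*(-16) = 960)
(G*((73 - 65)/(21 - 77) + 4))/((I*(-9 - 1*18))) = (960*((73 - 65)/(21 - 77) + 4))/((685*(-9 - 1*18))) = (960*(8/(-56) + 4))/((685*(-9 - 18))) = (960*(8*(-1/56) + 4))/((685*(-27))) = (960*(-⅐ + 4))/(-18495) = (960*(27/7))*(-1/18495) = (25920/7)*(-1/18495) = -192/959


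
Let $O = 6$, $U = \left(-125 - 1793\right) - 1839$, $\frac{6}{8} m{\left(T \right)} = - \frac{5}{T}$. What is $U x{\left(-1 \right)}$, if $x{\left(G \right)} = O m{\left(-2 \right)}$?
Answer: $-75140$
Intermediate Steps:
$m{\left(T \right)} = - \frac{20}{3 T}$ ($m{\left(T \right)} = \frac{4 \left(- \frac{5}{T}\right)}{3} = - \frac{20}{3 T}$)
$U = -3757$ ($U = -1918 - 1839 = -3757$)
$x{\left(G \right)} = 20$ ($x{\left(G \right)} = 6 \left(- \frac{20}{3 \left(-2\right)}\right) = 6 \left(\left(- \frac{20}{3}\right) \left(- \frac{1}{2}\right)\right) = 6 \cdot \frac{10}{3} = 20$)
$U x{\left(-1 \right)} = \left(-3757\right) 20 = -75140$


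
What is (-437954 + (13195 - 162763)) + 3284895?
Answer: 2697373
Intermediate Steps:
(-437954 + (13195 - 162763)) + 3284895 = (-437954 - 149568) + 3284895 = -587522 + 3284895 = 2697373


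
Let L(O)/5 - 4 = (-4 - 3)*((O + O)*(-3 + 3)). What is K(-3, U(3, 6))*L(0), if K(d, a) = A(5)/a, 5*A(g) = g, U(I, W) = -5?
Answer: -4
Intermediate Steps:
A(g) = g/5
L(O) = 20 (L(O) = 20 + 5*((-4 - 3)*((O + O)*(-3 + 3))) = 20 + 5*(-7*2*O*0) = 20 + 5*(-7*0) = 20 + 5*0 = 20 + 0 = 20)
K(d, a) = 1/a (K(d, a) = ((1/5)*5)/a = 1/a)
K(-3, U(3, 6))*L(0) = 20/(-5) = -1/5*20 = -4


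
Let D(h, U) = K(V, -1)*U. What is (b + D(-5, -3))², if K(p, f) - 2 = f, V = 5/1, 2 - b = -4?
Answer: 9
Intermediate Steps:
b = 6 (b = 2 - 1*(-4) = 2 + 4 = 6)
V = 5 (V = 5*1 = 5)
K(p, f) = 2 + f
D(h, U) = U (D(h, U) = (2 - 1)*U = 1*U = U)
(b + D(-5, -3))² = (6 - 3)² = 3² = 9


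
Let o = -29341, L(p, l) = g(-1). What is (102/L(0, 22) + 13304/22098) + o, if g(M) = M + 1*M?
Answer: -324745556/11049 ≈ -29391.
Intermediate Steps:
g(M) = 2*M (g(M) = M + M = 2*M)
L(p, l) = -2 (L(p, l) = 2*(-1) = -2)
(102/L(0, 22) + 13304/22098) + o = (102/(-2) + 13304/22098) - 29341 = (102*(-½) + 13304*(1/22098)) - 29341 = (-51 + 6652/11049) - 29341 = -556847/11049 - 29341 = -324745556/11049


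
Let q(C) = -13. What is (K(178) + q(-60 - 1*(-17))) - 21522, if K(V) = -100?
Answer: -21635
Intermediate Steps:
(K(178) + q(-60 - 1*(-17))) - 21522 = (-100 - 13) - 21522 = -113 - 21522 = -21635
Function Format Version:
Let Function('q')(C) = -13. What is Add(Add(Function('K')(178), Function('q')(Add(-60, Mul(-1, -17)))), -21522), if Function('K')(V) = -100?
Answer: -21635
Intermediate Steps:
Add(Add(Function('K')(178), Function('q')(Add(-60, Mul(-1, -17)))), -21522) = Add(Add(-100, -13), -21522) = Add(-113, -21522) = -21635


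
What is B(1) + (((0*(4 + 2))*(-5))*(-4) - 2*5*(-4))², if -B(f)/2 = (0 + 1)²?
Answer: 1598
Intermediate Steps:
B(f) = -2 (B(f) = -2*(0 + 1)² = -2*1² = -2*1 = -2)
B(1) + (((0*(4 + 2))*(-5))*(-4) - 2*5*(-4))² = -2 + (((0*(4 + 2))*(-5))*(-4) - 2*5*(-4))² = -2 + (((0*6)*(-5))*(-4) - 10*(-4))² = -2 + ((0*(-5))*(-4) + 40)² = -2 + (0*(-4) + 40)² = -2 + (0 + 40)² = -2 + 40² = -2 + 1600 = 1598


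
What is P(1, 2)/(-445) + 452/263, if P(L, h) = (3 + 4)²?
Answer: 188253/117035 ≈ 1.6085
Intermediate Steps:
P(L, h) = 49 (P(L, h) = 7² = 49)
P(1, 2)/(-445) + 452/263 = 49/(-445) + 452/263 = 49*(-1/445) + 452*(1/263) = -49/445 + 452/263 = 188253/117035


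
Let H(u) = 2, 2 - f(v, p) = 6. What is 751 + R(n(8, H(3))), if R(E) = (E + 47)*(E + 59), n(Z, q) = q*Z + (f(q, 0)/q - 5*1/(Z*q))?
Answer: 1321529/256 ≈ 5162.2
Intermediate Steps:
f(v, p) = -4 (f(v, p) = 2 - 1*6 = 2 - 6 = -4)
n(Z, q) = -4/q + Z*q - 5/(Z*q) (n(Z, q) = q*Z + (-4/q - 5*1/(Z*q)) = Z*q + (-4/q - 5/(Z*q)) = -4/q + Z*q - 5/(Z*q))
R(E) = (47 + E)*(59 + E)
751 + R(n(8, H(3))) = 751 + (2773 + (-4/2 + 8*2 - 5/(8*2))² + 106*(-4/2 + 8*2 - 5/(8*2))) = 751 + (2773 + (-4*½ + 16 - 5*⅛*½)² + 106*(-4*½ + 16 - 5*⅛*½)) = 751 + (2773 + (-2 + 16 - 5/16)² + 106*(-2 + 16 - 5/16)) = 751 + (2773 + (219/16)² + 106*(219/16)) = 751 + (2773 + 47961/256 + 11607/8) = 751 + 1129273/256 = 1321529/256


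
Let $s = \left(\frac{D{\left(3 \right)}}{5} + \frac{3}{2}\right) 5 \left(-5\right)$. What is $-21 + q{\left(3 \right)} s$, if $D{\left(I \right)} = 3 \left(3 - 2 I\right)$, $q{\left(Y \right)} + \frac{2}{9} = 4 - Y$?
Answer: $- \frac{91}{6} \approx -15.167$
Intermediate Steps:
$q{\left(Y \right)} = \frac{34}{9} - Y$ ($q{\left(Y \right)} = - \frac{2}{9} - \left(-4 + Y\right) = \frac{34}{9} - Y$)
$D{\left(I \right)} = 9 - 6 I$
$s = \frac{15}{2}$ ($s = \left(\frac{9 - 18}{5} + \frac{3}{2}\right) 5 \left(-5\right) = \left(\left(9 - 18\right) \frac{1}{5} + 3 \cdot \frac{1}{2}\right) 5 \left(-5\right) = \left(\left(-9\right) \frac{1}{5} + \frac{3}{2}\right) 5 \left(-5\right) = \left(- \frac{9}{5} + \frac{3}{2}\right) 5 \left(-5\right) = \left(- \frac{3}{10}\right) 5 \left(-5\right) = \left(- \frac{3}{2}\right) \left(-5\right) = \frac{15}{2} \approx 7.5$)
$-21 + q{\left(3 \right)} s = -21 + \left(\frac{34}{9} - 3\right) \frac{15}{2} = -21 + \frac{7}{9} \cdot \frac{15}{2} = -21 + \frac{35}{6} = - \frac{91}{6}$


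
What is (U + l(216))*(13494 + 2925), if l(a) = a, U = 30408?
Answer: 502815456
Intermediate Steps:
(U + l(216))*(13494 + 2925) = (30408 + 216)*(13494 + 2925) = 30624*16419 = 502815456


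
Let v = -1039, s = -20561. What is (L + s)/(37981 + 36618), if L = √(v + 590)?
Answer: -20561/74599 + I*√449/74599 ≈ -0.27562 + 0.00028405*I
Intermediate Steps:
L = I*√449 (L = √(-1039 + 590) = √(-449) = I*√449 ≈ 21.19*I)
(L + s)/(37981 + 36618) = (I*√449 - 20561)/(37981 + 36618) = (-20561 + I*√449)/74599 = (-20561 + I*√449)*(1/74599) = -20561/74599 + I*√449/74599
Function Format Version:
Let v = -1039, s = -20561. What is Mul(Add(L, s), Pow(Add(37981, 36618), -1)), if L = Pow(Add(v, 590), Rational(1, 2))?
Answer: Add(Rational(-20561, 74599), Mul(Rational(1, 74599), I, Pow(449, Rational(1, 2)))) ≈ Add(-0.27562, Mul(0.00028405, I))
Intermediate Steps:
L = Mul(I, Pow(449, Rational(1, 2))) (L = Pow(Add(-1039, 590), Rational(1, 2)) = Pow(-449, Rational(1, 2)) = Mul(I, Pow(449, Rational(1, 2))) ≈ Mul(21.190, I))
Mul(Add(L, s), Pow(Add(37981, 36618), -1)) = Mul(Add(Mul(I, Pow(449, Rational(1, 2))), -20561), Pow(Add(37981, 36618), -1)) = Mul(Add(-20561, Mul(I, Pow(449, Rational(1, 2)))), Pow(74599, -1)) = Mul(Add(-20561, Mul(I, Pow(449, Rational(1, 2)))), Rational(1, 74599)) = Add(Rational(-20561, 74599), Mul(Rational(1, 74599), I, Pow(449, Rational(1, 2))))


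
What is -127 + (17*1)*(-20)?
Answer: -467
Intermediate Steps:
-127 + (17*1)*(-20) = -127 + 17*(-20) = -127 - 340 = -467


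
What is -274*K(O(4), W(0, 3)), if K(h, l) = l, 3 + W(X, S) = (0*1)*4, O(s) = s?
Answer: 822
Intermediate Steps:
W(X, S) = -3 (W(X, S) = -3 + (0*1)*4 = -3 + 0*4 = -3 + 0 = -3)
-274*K(O(4), W(0, 3)) = -274*(-3) = 822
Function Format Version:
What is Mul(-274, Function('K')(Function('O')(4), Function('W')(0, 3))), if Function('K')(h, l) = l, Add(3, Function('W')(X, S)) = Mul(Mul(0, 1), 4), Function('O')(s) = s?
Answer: 822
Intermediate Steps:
Function('W')(X, S) = -3 (Function('W')(X, S) = Add(-3, Mul(Mul(0, 1), 4)) = Add(-3, Mul(0, 4)) = Add(-3, 0) = -3)
Mul(-274, Function('K')(Function('O')(4), Function('W')(0, 3))) = Mul(-274, -3) = 822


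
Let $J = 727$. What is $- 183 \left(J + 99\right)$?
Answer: $-151158$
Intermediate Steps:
$- 183 \left(J + 99\right) = - 183 \left(727 + 99\right) = \left(-183\right) 826 = -151158$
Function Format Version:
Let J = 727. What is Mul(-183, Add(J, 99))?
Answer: -151158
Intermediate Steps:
Mul(-183, Add(J, 99)) = Mul(-183, Add(727, 99)) = Mul(-183, 826) = -151158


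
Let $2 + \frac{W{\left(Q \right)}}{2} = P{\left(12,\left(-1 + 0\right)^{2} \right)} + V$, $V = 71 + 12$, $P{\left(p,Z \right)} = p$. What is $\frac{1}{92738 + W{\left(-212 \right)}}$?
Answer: $\frac{1}{92924} \approx 1.0761 \cdot 10^{-5}$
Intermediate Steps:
$V = 83$
$W{\left(Q \right)} = 186$ ($W{\left(Q \right)} = -4 + 2 \left(12 + 83\right) = -4 + 2 \cdot 95 = -4 + 190 = 186$)
$\frac{1}{92738 + W{\left(-212 \right)}} = \frac{1}{92738 + 186} = \frac{1}{92924}$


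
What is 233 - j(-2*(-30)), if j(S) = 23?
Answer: 210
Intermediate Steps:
233 - j(-2*(-30)) = 233 - 1*23 = 233 - 23 = 210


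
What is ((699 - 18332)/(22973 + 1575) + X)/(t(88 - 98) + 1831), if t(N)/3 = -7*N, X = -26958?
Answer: -661782617/50102468 ≈ -13.209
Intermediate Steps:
t(N) = -21*N (t(N) = 3*(-7*N) = -21*N)
((699 - 18332)/(22973 + 1575) + X)/(t(88 - 98) + 1831) = ((699 - 18332)/(22973 + 1575) - 26958)/(-21*(88 - 98) + 1831) = (-17633/24548 - 26958)/(-21*(-10) + 1831) = (-17633*1/24548 - 26958)/(210 + 1831) = (-17633/24548 - 26958)/2041 = -661782617/24548*1/2041 = -661782617/50102468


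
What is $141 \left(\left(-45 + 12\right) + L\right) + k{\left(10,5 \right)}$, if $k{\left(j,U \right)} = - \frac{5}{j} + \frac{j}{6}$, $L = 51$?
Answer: $\frac{15235}{6} \approx 2539.2$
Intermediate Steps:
$k{\left(j,U \right)} = - \frac{5}{j} + \frac{j}{6}$ ($k{\left(j,U \right)} = - \frac{5}{j} + j \frac{1}{6} = - \frac{5}{j} + \frac{j}{6}$)
$141 \left(\left(-45 + 12\right) + L\right) + k{\left(10,5 \right)} = 141 \left(\left(-45 + 12\right) + 51\right) + \left(- \frac{5}{10} + \frac{1}{6} \cdot 10\right) = 141 \left(-33 + 51\right) + \left(\left(-5\right) \frac{1}{10} + \frac{5}{3}\right) = 141 \cdot 18 + \left(- \frac{1}{2} + \frac{5}{3}\right) = 2538 + \frac{7}{6} = \frac{15235}{6}$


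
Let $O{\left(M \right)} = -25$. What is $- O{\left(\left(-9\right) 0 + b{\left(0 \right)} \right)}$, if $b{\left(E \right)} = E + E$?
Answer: $25$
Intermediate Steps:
$b{\left(E \right)} = 2 E$
$- O{\left(\left(-9\right) 0 + b{\left(0 \right)} \right)} = \left(-1\right) \left(-25\right) = 25$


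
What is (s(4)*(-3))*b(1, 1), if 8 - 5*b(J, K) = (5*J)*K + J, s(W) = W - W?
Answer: 0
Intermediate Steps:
s(W) = 0
b(J, K) = 8/5 - J/5 - J*K (b(J, K) = 8/5 - ((5*J)*K + J)/5 = 8/5 - (5*J*K + J)/5 = 8/5 - (J + 5*J*K)/5 = 8/5 + (-J/5 - J*K) = 8/5 - J/5 - J*K)
(s(4)*(-3))*b(1, 1) = (0*(-3))*(8/5 - ⅕*1 - 1*1*1) = 0*(8/5 - ⅕ - 1) = 0*(⅖) = 0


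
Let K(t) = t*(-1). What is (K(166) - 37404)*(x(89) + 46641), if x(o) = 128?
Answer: -1757111330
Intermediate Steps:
K(t) = -t
(K(166) - 37404)*(x(89) + 46641) = (-1*166 - 37404)*(128 + 46641) = (-166 - 37404)*46769 = -37570*46769 = -1757111330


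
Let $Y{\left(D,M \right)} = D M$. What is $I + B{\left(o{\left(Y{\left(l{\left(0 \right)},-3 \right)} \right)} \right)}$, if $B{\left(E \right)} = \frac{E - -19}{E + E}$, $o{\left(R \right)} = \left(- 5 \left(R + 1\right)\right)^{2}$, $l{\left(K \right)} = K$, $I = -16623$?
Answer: $- \frac{415553}{25} \approx -16622.0$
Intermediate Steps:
$o{\left(R \right)} = \left(-5 - 5 R\right)^{2}$ ($o{\left(R \right)} = \left(- 5 \left(1 + R\right)\right)^{2} = \left(-5 - 5 R\right)^{2}$)
$B{\left(E \right)} = \frac{19 + E}{2 E}$ ($B{\left(E \right)} = \frac{E + 19}{2 E} = \left(19 + E\right) \frac{1}{2 E} = \frac{19 + E}{2 E}$)
$I + B{\left(o{\left(Y{\left(l{\left(0 \right)},-3 \right)} \right)} \right)} = -16623 + \frac{19 + 25 \left(1 + 0 \left(-3\right)\right)^{2}}{2 \cdot 25 \left(1 + 0 \left(-3\right)\right)^{2}} = -16623 + \frac{19 + 25 \left(1 + 0\right)^{2}}{2 \cdot 25 \left(1 + 0\right)^{2}} = -16623 + \frac{19 + 25 \cdot 1^{2}}{2 \cdot 25 \cdot 1^{2}} = -16623 + \frac{19 + 25 \cdot 1}{2 \cdot 25 \cdot 1} = -16623 + \frac{19 + 25}{2 \cdot 25} = -16623 + \frac{1}{2} \cdot \frac{1}{25} \cdot 44 = -16623 + \frac{22}{25} = - \frac{415553}{25}$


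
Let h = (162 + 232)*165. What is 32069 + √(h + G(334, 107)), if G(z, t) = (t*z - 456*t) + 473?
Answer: 32069 + √52429 ≈ 32298.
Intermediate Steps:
h = 65010 (h = 394*165 = 65010)
G(z, t) = 473 - 456*t + t*z (G(z, t) = (-456*t + t*z) + 473 = 473 - 456*t + t*z)
32069 + √(h + G(334, 107)) = 32069 + √(65010 + (473 - 456*107 + 107*334)) = 32069 + √(65010 + (473 - 48792 + 35738)) = 32069 + √(65010 - 12581) = 32069 + √52429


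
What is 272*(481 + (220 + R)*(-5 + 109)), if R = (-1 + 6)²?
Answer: 7061392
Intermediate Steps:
R = 25 (R = 5² = 25)
272*(481 + (220 + R)*(-5 + 109)) = 272*(481 + (220 + 25)*(-5 + 109)) = 272*(481 + 245*104) = 272*(481 + 25480) = 272*25961 = 7061392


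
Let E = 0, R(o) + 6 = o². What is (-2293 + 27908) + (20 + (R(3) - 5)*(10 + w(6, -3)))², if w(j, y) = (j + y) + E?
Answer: 25651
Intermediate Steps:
R(o) = -6 + o²
w(j, y) = j + y (w(j, y) = (j + y) + 0 = j + y)
(-2293 + 27908) + (20 + (R(3) - 5)*(10 + w(6, -3)))² = (-2293 + 27908) + (20 + ((-6 + 3²) - 5)*(10 + (6 - 3)))² = 25615 + (20 + ((-6 + 9) - 5)*(10 + 3))² = 25615 + (20 + (3 - 5)*13)² = 25615 + (20 - 2*13)² = 25615 + (20 - 26)² = 25615 + (-6)² = 25615 + 36 = 25651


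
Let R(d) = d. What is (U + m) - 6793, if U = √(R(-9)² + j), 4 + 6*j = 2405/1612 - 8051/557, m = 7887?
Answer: 1094 + √372915364466/69068 ≈ 1102.8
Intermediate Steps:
j = -390517/138136 (j = -⅔ + (2405/1612 - 8051/557)/6 = -⅔ + (2405*(1/1612) - 8051*1/557)/6 = -⅔ + (185/124 - 8051/557)/6 = -⅔ + (⅙)*(-895279/69068) = -⅔ - 895279/414408 = -390517/138136 ≈ -2.8270)
U = √372915364466/69068 (U = √((-9)² - 390517/138136) = √(81 - 390517/138136) = √(10798499/138136) = √372915364466/69068 ≈ 8.8416)
(U + m) - 6793 = (√372915364466/69068 + 7887) - 6793 = (7887 + √372915364466/69068) - 6793 = 1094 + √372915364466/69068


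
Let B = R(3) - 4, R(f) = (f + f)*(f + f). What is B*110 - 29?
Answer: 3491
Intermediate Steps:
R(f) = 4*f**2 (R(f) = (2*f)*(2*f) = 4*f**2)
B = 32 (B = 4*3**2 - 4 = 4*9 - 4 = 36 - 4 = 32)
B*110 - 29 = 32*110 - 29 = 3520 - 29 = 3491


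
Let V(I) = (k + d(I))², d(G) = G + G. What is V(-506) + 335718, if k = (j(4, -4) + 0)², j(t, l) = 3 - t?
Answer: 1357839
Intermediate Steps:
d(G) = 2*G
k = 1 (k = ((3 - 1*4) + 0)² = ((3 - 4) + 0)² = (-1 + 0)² = (-1)² = 1)
V(I) = (1 + 2*I)²
V(-506) + 335718 = (1 + 2*(-506))² + 335718 = (1 - 1012)² + 335718 = (-1011)² + 335718 = 1022121 + 335718 = 1357839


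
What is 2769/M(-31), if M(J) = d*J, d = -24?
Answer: 923/248 ≈ 3.7218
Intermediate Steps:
M(J) = -24*J
2769/M(-31) = 2769/((-24*(-31))) = 2769/744 = 2769*(1/744) = 923/248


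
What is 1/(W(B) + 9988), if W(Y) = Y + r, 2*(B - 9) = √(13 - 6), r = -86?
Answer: 39644/392911677 - 2*√7/392911677 ≈ 0.00010088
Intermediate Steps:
B = 9 + √7/2 (B = 9 + √(13 - 6)/2 = 9 + √7/2 ≈ 10.323)
W(Y) = -86 + Y (W(Y) = Y - 86 = -86 + Y)
1/(W(B) + 9988) = 1/((-86 + (9 + √7/2)) + 9988) = 1/((-77 + √7/2) + 9988) = 1/(9911 + √7/2)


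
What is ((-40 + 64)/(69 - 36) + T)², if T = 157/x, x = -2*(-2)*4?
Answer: 3441025/30976 ≈ 111.09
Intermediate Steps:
x = 16 (x = 4*4 = 16)
T = 157/16 ≈ 9.8125
((-40 + 64)/(69 - 36) + T)² = ((-40 + 64)/(69 - 36) + 157/16)² = (24/33 + 157/16)² = (24*(1/33) + 157/16)² = (8/11 + 157/16)² = (1855/176)² = 3441025/30976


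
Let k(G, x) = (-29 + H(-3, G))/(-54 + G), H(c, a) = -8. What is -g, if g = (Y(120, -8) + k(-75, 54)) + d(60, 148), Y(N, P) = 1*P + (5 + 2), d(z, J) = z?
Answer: -7648/129 ≈ -59.287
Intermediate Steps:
Y(N, P) = 7 + P (Y(N, P) = P + 7 = 7 + P)
k(G, x) = -37/(-54 + G) (k(G, x) = (-29 - 8)/(-54 + G) = -37/(-54 + G))
g = 7648/129 (g = ((7 - 8) - 37/(-54 - 75)) + 60 = (-1 - 37/(-129)) + 60 = (-1 - 37*(-1/129)) + 60 = (-1 + 37/129) + 60 = -92/129 + 60 = 7648/129 ≈ 59.287)
-g = -1*7648/129 = -7648/129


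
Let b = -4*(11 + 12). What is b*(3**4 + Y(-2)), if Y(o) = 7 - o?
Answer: -8280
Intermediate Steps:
b = -92 (b = -4*23 = -92)
b*(3**4 + Y(-2)) = -92*(3**4 + (7 - 1*(-2))) = -92*(81 + (7 + 2)) = -92*(81 + 9) = -92*90 = -8280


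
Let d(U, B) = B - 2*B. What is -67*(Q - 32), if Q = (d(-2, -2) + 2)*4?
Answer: 1072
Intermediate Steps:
d(U, B) = -B (d(U, B) = B - 2*B = -B)
Q = 16 (Q = (-1*(-2) + 2)*4 = (2 + 2)*4 = 4*4 = 16)
-67*(Q - 32) = -67*(16 - 32) = -67*(-16) = 1072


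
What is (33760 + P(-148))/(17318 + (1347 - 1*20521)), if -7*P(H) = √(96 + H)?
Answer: -1055/58 + I*√13/6496 ≈ -18.19 + 0.00055504*I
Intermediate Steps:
P(H) = -√(96 + H)/7
(33760 + P(-148))/(17318 + (1347 - 1*20521)) = (33760 - √(96 - 148)/7)/(17318 + (1347 - 1*20521)) = (33760 - 2*I*√13/7)/(17318 + (1347 - 20521)) = (33760 - 2*I*√13/7)/(17318 - 19174) = (33760 - 2*I*√13/7)/(-1856) = (33760 - 2*I*√13/7)*(-1/1856) = -1055/58 + I*√13/6496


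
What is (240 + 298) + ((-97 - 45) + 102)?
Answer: 498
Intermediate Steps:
(240 + 298) + ((-97 - 45) + 102) = 538 + (-142 + 102) = 538 - 40 = 498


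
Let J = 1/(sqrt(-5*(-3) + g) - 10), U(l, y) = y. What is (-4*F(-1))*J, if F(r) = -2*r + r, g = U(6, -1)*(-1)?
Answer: 2/3 ≈ 0.66667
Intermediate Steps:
g = 1 (g = -1*(-1) = 1)
F(r) = -r
J = -1/6 (J = 1/(sqrt(-5*(-3) + 1) - 10) = 1/(sqrt(15 + 1) - 10) = 1/(sqrt(16) - 10) = 1/(4 - 10) = 1/(-6) = -1/6 ≈ -0.16667)
(-4*F(-1))*J = -(-4)*(-1)*(-1/6) = -4*1*(-1/6) = -4*(-1/6) = 2/3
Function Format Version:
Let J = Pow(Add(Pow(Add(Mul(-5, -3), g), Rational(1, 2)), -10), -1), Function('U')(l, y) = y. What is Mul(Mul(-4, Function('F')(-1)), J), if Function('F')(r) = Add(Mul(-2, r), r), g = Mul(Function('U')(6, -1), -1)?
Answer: Rational(2, 3) ≈ 0.66667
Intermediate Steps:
g = 1 (g = Mul(-1, -1) = 1)
Function('F')(r) = Mul(-1, r)
J = Rational(-1, 6) (J = Pow(Add(Pow(Add(Mul(-5, -3), 1), Rational(1, 2)), -10), -1) = Pow(Add(Pow(Add(15, 1), Rational(1, 2)), -10), -1) = Pow(Add(Pow(16, Rational(1, 2)), -10), -1) = Pow(Add(4, -10), -1) = Pow(-6, -1) = Rational(-1, 6) ≈ -0.16667)
Mul(Mul(-4, Function('F')(-1)), J) = Mul(Mul(-4, Mul(-1, -1)), Rational(-1, 6)) = Mul(Mul(-4, 1), Rational(-1, 6)) = Mul(-4, Rational(-1, 6)) = Rational(2, 3)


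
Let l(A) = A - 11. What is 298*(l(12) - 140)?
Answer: -41422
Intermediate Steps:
l(A) = -11 + A
298*(l(12) - 140) = 298*((-11 + 12) - 140) = 298*(1 - 140) = 298*(-139) = -41422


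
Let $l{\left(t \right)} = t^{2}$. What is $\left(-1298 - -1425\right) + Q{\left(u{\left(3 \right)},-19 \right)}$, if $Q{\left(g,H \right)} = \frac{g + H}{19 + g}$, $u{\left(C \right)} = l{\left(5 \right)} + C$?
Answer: $\frac{5978}{47} \approx 127.19$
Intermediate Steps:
$u{\left(C \right)} = 25 + C$ ($u{\left(C \right)} = 5^{2} + C = 25 + C$)
$Q{\left(g,H \right)} = \frac{H + g}{19 + g}$
$\left(-1298 - -1425\right) + Q{\left(u{\left(3 \right)},-19 \right)} = \left(-1298 - -1425\right) + \frac{-19 + \left(25 + 3\right)}{19 + \left(25 + 3\right)} = \left(-1298 + 1425\right) + \frac{-19 + 28}{19 + 28} = 127 + \frac{1}{47} \cdot 9 = 127 + \frac{9}{47} = \frac{5978}{47}$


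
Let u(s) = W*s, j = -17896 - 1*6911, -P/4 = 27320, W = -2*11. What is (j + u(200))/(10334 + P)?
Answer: 29207/98946 ≈ 0.29518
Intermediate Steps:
W = -22
P = -109280 (P = -4*27320 = -109280)
j = -24807 (j = -17896 - 6911 = -24807)
u(s) = -22*s
(j + u(200))/(10334 + P) = (-24807 - 22*200)/(10334 - 109280) = (-24807 - 4400)/(-98946) = -29207*(-1/98946) = 29207/98946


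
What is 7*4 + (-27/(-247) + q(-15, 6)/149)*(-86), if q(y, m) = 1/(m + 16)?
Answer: 7518945/404833 ≈ 18.573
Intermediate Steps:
q(y, m) = 1/(16 + m)
7*4 + (-27/(-247) + q(-15, 6)/149)*(-86) = 7*4 + (-27/(-247) + 1/((16 + 6)*149))*(-86) = 28 + (-27*(-1/247) + (1/149)/22)*(-86) = 28 + (27/247 + (1/22)*(1/149))*(-86) = 28 + (27/247 + 1/3278)*(-86) = 28 + (88753/809666)*(-86) = 28 - 3816379/404833 = 7518945/404833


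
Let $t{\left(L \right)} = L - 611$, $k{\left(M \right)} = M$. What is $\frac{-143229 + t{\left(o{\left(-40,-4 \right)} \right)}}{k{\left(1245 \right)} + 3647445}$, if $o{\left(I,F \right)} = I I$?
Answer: $- \frac{14224}{364869} \approx -0.038984$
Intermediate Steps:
$o{\left(I,F \right)} = I^{2}$
$t{\left(L \right)} = -611 + L$
$\frac{-143229 + t{\left(o{\left(-40,-4 \right)} \right)}}{k{\left(1245 \right)} + 3647445} = \frac{-143229 - \left(611 - \left(-40\right)^{2}\right)}{1245 + 3647445} = \frac{-143229 + \left(-611 + 1600\right)}{3648690} = \left(-143229 + 989\right) \frac{1}{3648690} = \left(-142240\right) \frac{1}{3648690} = - \frac{14224}{364869}$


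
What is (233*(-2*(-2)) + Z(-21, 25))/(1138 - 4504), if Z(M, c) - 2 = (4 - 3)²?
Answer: -5/18 ≈ -0.27778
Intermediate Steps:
Z(M, c) = 3 (Z(M, c) = 2 + (4 - 3)² = 2 + 1² = 2 + 1 = 3)
(233*(-2*(-2)) + Z(-21, 25))/(1138 - 4504) = (233*(-2*(-2)) + 3)/(1138 - 4504) = (233*4 + 3)/(-3366) = (932 + 3)*(-1/3366) = 935*(-1/3366) = -5/18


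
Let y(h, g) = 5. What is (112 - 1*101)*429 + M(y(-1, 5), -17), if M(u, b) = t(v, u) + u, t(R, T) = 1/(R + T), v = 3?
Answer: 37793/8 ≈ 4724.1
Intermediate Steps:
M(u, b) = u + 1/(3 + u) (M(u, b) = 1/(3 + u) + u = u + 1/(3 + u))
(112 - 1*101)*429 + M(y(-1, 5), -17) = (112 - 1*101)*429 + (1 + 5*(3 + 5))/(3 + 5) = (112 - 101)*429 + (1 + 5*8)/8 = 11*429 + (1 + 40)/8 = 4719 + (⅛)*41 = 4719 + 41/8 = 37793/8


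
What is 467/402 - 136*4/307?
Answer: -75319/123414 ≈ -0.61030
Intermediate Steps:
467/402 - 136*4/307 = 467*(1/402) - 544*1/307 = 467/402 - 544/307 = -75319/123414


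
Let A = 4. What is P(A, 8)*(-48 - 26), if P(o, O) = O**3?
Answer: -37888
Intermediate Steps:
P(A, 8)*(-48 - 26) = 8**3*(-48 - 26) = 512*(-74) = -37888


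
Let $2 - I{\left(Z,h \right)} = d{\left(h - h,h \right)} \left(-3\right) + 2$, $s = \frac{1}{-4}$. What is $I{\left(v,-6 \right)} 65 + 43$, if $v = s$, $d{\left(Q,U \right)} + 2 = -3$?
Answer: $-932$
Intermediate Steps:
$d{\left(Q,U \right)} = -5$ ($d{\left(Q,U \right)} = -2 - 3 = -5$)
$s = - \frac{1}{4} \approx -0.25$
$v = - \frac{1}{4} \approx -0.25$
$I{\left(Z,h \right)} = -15$ ($I{\left(Z,h \right)} = 2 - \left(\left(-5\right) \left(-3\right) + 2\right) = 2 - \left(15 + 2\right) = 2 - 17 = -15$)
$I{\left(v,-6 \right)} 65 + 43 = \left(-15\right) 65 + 43 = -975 + 43 = -932$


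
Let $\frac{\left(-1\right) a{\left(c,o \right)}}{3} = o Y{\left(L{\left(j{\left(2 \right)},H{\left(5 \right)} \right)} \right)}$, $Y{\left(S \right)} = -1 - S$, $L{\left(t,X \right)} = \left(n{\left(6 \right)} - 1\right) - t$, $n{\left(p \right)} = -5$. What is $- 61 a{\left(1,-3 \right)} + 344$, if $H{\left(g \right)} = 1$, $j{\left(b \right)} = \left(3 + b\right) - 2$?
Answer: $-4048$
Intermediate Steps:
$j{\left(b \right)} = 1 + b$
$L{\left(t,X \right)} = -6 - t$ ($L{\left(t,X \right)} = \left(-5 - 1\right) - t = -6 - t$)
$a{\left(c,o \right)} = - 24 o$ ($a{\left(c,o \right)} = - 3 o \left(-1 - \left(-6 - \left(1 + 2\right)\right)\right) = - 3 o \left(-1 - \left(-6 - 3\right)\right) = - 3 o \left(-1 - -9\right) = - 3 o \left(-1 + 9\right) = - 3 o 8 = - 3 \cdot 8 o = - 24 o$)
$- 61 a{\left(1,-3 \right)} + 344 = - 61 \left(\left(-24\right) \left(-3\right)\right) + 344 = \left(-61\right) 72 + 344 = -4392 + 344 = -4048$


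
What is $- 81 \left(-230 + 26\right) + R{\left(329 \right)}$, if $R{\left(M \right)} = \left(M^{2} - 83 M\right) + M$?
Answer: $97787$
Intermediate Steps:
$R{\left(M \right)} = M^{2} - 82 M$
$- 81 \left(-230 + 26\right) + R{\left(329 \right)} = - 81 \left(-230 + 26\right) + 329 \left(-82 + 329\right) = \left(-81\right) \left(-204\right) + 329 \cdot 247 = 16524 + 81263 = 97787$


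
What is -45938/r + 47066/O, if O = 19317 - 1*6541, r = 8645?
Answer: -90009159/55224260 ≈ -1.6299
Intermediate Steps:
O = 12776 (O = 19317 - 6541 = 12776)
-45938/r + 47066/O = -45938/8645 + 47066/12776 = -45938*1/8645 + 47066*(1/12776) = -45938/8645 + 23533/6388 = -90009159/55224260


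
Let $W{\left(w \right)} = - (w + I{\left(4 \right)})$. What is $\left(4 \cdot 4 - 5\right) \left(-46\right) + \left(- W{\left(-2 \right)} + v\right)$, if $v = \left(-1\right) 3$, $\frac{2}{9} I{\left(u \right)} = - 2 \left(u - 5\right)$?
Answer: $-502$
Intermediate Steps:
$I{\left(u \right)} = 45 - 9 u$ ($I{\left(u \right)} = \frac{9 \left(- 2 \left(u - 5\right)\right)}{2} = \frac{9 \left(- 2 \left(-5 + u\right)\right)}{2} = \frac{9 \left(10 - 2 u\right)}{2} = 45 - 9 u$)
$W{\left(w \right)} = -9 - w$ ($W{\left(w \right)} = - (w + \left(45 - 36\right)) = - (w + 9) = - (9 + w) = -9 - w$)
$v = -3$
$\left(4 \cdot 4 - 5\right) \left(-46\right) + \left(- W{\left(-2 \right)} + v\right) = \left(4 \cdot 4 - 5\right) \left(-46\right) - \left(-6 + 2\right) = \left(16 - 5\right) \left(-46\right) - -4 = 11 \left(-46\right) - -4 = -506 + \left(7 - 3\right) = -506 + 4 = -502$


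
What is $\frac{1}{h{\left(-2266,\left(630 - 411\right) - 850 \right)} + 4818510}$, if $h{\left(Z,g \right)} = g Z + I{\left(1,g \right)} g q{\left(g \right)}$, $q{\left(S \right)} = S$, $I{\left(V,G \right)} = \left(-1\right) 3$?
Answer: $\frac{1}{5053873} \approx 1.9787 \cdot 10^{-7}$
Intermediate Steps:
$I{\left(V,G \right)} = -3$
$h{\left(Z,g \right)} = - 3 g^{2} + Z g$ ($h{\left(Z,g \right)} = g Z + - 3 g g = Z g - 3 g^{2} = - 3 g^{2} + Z g$)
$\frac{1}{h{\left(-2266,\left(630 - 411\right) - 850 \right)} + 4818510} = \frac{1}{\left(\left(630 - 411\right) - 850\right) \left(-2266 - 3 \left(\left(630 - 411\right) - 850\right)\right) + 4818510} = \frac{1}{\left(219 - 850\right) \left(-2266 - 3 \left(219 - 850\right)\right) + 4818510} = \frac{1}{- 631 \left(-2266 - -1893\right) + 4818510} = \frac{1}{- 631 \left(-2266 + 1893\right) + 4818510} = \frac{1}{\left(-631\right) \left(-373\right) + 4818510} = \frac{1}{235363 + 4818510} = \frac{1}{5053873}$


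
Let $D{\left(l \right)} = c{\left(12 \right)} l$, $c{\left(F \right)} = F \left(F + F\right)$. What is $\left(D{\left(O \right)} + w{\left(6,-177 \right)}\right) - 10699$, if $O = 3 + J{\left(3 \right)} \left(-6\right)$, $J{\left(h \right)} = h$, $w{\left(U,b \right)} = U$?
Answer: $-15013$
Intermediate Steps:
$c{\left(F \right)} = 2 F^{2}$ ($c{\left(F \right)} = F 2 F = 2 F^{2}$)
$O = -15$ ($O = 3 + 3 \left(-6\right) = 3 - 18 = -15$)
$D{\left(l \right)} = 288 l$ ($D{\left(l \right)} = 2 \cdot 12^{2} l = 2 \cdot 144 l = 288 l$)
$\left(D{\left(O \right)} + w{\left(6,-177 \right)}\right) - 10699 = \left(288 \left(-15\right) + 6\right) - 10699 = \left(-4320 + 6\right) - 10699 = -4314 - 10699 = -15013$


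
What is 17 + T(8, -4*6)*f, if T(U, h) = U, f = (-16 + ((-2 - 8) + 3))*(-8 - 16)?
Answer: 4433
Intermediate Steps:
f = 552 (f = (-16 + (-10 + 3))*(-24) = (-16 - 7)*(-24) = -23*(-24) = 552)
17 + T(8, -4*6)*f = 17 + 8*552 = 17 + 4416 = 4433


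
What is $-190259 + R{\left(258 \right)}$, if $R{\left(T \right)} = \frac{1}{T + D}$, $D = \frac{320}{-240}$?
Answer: $- \frac{146499427}{770} \approx -1.9026 \cdot 10^{5}$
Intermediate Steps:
$D = - \frac{4}{3}$ ($D = 320 \left(- \frac{1}{240}\right) = - \frac{4}{3} \approx -1.3333$)
$R{\left(T \right)} = \frac{1}{- \frac{4}{3} + T}$ ($R{\left(T \right)} = \frac{1}{T - \frac{4}{3}} = \frac{1}{- \frac{4}{3} + T}$)
$-190259 + R{\left(258 \right)} = -190259 + \frac{3}{-4 + 3 \cdot 258} = -190259 + \frac{3}{-4 + 774} = -190259 + \frac{3}{770} = - \frac{146499427}{770}$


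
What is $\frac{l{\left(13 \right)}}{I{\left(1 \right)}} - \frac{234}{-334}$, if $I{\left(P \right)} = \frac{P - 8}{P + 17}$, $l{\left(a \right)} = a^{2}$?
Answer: $- \frac{507195}{1169} \approx -433.87$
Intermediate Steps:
$I{\left(P \right)} = \frac{-8 + P}{17 + P}$
$\frac{l{\left(13 \right)}}{I{\left(1 \right)}} - \frac{234}{-334} = \frac{13^{2}}{\frac{1}{17 + 1} \left(-8 + 1\right)} - \frac{234}{-334} = \frac{169}{\frac{1}{18} \left(-7\right)} - - \frac{117}{167} = \frac{169}{\frac{1}{18} \left(-7\right)} + \frac{117}{167} = \frac{169}{- \frac{7}{18}} + \frac{117}{167} = 169 \left(- \frac{18}{7}\right) + \frac{117}{167} = - \frac{3042}{7} + \frac{117}{167} = - \frac{507195}{1169}$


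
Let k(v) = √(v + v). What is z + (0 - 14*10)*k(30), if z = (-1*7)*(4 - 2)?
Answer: -14 - 280*√15 ≈ -1098.4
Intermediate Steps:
k(v) = √2*√v (k(v) = √(2*v) = √2*√v)
z = -14 (z = -7*2 = -14)
z + (0 - 14*10)*k(30) = -14 + (0 - 14*10)*(√2*√30) = -14 + (0 - 140)*(2*√15) = -14 - 280*√15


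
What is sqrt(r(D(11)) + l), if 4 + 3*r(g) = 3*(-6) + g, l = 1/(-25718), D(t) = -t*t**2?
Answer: I*sqrt(298298427042)/25718 ≈ 21.237*I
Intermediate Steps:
D(t) = -t**3
l = -1/25718 ≈ -3.8883e-5
r(g) = -22/3 + g/3 (r(g) = -4/3 + (3*(-6) + g)/3 = -4/3 + (-18 + g)/3 = -4/3 + (-6 + g/3) = -22/3 + g/3)
sqrt(r(D(11)) + l) = sqrt((-22/3 + (-1*11**3)/3) - 1/25718) = sqrt((-22/3 + (-1*1331)/3) - 1/25718) = sqrt((-22/3 + (1/3)*(-1331)) - 1/25718) = sqrt((-22/3 - 1331/3) - 1/25718) = sqrt(-451 - 1/25718) = sqrt(-11598819/25718) = I*sqrt(298298427042)/25718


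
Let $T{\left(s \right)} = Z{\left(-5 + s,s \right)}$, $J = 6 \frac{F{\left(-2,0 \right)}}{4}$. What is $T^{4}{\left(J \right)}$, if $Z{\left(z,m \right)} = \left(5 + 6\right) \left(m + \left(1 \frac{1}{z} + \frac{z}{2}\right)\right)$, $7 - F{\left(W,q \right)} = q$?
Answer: $\frac{121997216961}{256} \approx 4.7655 \cdot 10^{8}$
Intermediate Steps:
$F{\left(W,q \right)} = 7 - q$
$Z{\left(z,m \right)} = 11 m + \frac{11}{z} + \frac{11 z}{2}$ ($Z{\left(z,m \right)} = 11 \left(m + \left(\frac{1}{z} + z \frac{1}{2}\right)\right) = 11 \left(m + \left(\frac{1}{z} + \frac{z}{2}\right)\right) = 11 \left(m + \frac{1}{z} + \frac{z}{2}\right) = 11 m + \frac{11}{z} + \frac{11 z}{2}$)
$J = \frac{21}{2}$ ($J = 6 \frac{7 - 0}{4} = 6 \left(7 + 0\right) \frac{1}{4} = 6 \cdot 7 \cdot \frac{1}{4} = 6 \cdot \frac{7}{4} = \frac{21}{2} \approx 10.5$)
$T{\left(s \right)} = - \frac{55}{2} + \frac{11}{-5 + s} + \frac{33 s}{2}$ ($T{\left(s \right)} = 11 s + \frac{11}{-5 + s} + \frac{11 \left(-5 + s\right)}{2} = 11 s + \frac{11}{-5 + s} + \left(- \frac{55}{2} + \frac{11 s}{2}\right) = - \frac{55}{2} + \frac{11}{-5 + s} + \frac{33 s}{2}$)
$T^{4}{\left(J \right)} = \left(\frac{11 \left(27 - 210 + 3 \left(\frac{21}{2}\right)^{2}\right)}{2 \left(-5 + \frac{21}{2}\right)}\right)^{4} = \left(\frac{11 \left(27 - 210 + 3 \cdot \frac{441}{4}\right)}{2 \cdot \frac{11}{2}}\right)^{4} = \left(\frac{11}{2} \cdot \frac{2}{11} \left(27 - 210 + \frac{1323}{4}\right)\right)^{4} = \left(\frac{11}{2} \cdot \frac{2}{11} \cdot \frac{591}{4}\right)^{4} = \left(\frac{591}{4}\right)^{4} = \frac{121997216961}{256}$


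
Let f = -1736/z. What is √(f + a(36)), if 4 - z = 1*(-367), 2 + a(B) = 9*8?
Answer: √183486/53 ≈ 8.0821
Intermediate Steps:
a(B) = 70 (a(B) = -2 + 9*8 = -2 + 72 = 70)
z = 371 (z = 4 - (-367) = 4 - 1*(-367) = 4 + 367 = 371)
f = -248/53 (f = -1736/371 = -1736*1/371 = -248/53 ≈ -4.6792)
√(f + a(36)) = √(-248/53 + 70) = √(3462/53) = √183486/53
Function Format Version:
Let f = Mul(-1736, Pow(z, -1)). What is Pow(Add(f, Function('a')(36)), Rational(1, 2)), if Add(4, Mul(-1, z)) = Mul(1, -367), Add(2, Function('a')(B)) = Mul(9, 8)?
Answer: Mul(Rational(1, 53), Pow(183486, Rational(1, 2))) ≈ 8.0821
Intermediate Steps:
Function('a')(B) = 70 (Function('a')(B) = Add(-2, Mul(9, 8)) = Add(-2, 72) = 70)
z = 371 (z = Add(4, Mul(-1, Mul(1, -367))) = Add(4, Mul(-1, -367)) = Add(4, 367) = 371)
f = Rational(-248, 53) (f = Mul(-1736, Pow(371, -1)) = Mul(-1736, Rational(1, 371)) = Rational(-248, 53) ≈ -4.6792)
Pow(Add(f, Function('a')(36)), Rational(1, 2)) = Pow(Add(Rational(-248, 53), 70), Rational(1, 2)) = Pow(Rational(3462, 53), Rational(1, 2)) = Mul(Rational(1, 53), Pow(183486, Rational(1, 2)))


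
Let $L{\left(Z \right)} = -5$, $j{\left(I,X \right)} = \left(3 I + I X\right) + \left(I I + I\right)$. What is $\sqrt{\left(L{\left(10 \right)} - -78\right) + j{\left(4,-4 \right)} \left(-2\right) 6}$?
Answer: $i \sqrt{119} \approx 10.909 i$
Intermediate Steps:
$j{\left(I,X \right)} = I^{2} + 4 I + I X$ ($j{\left(I,X \right)} = \left(3 I + I X\right) + \left(I^{2} + I\right) = \left(3 I + I X\right) + \left(I + I^{2}\right) = I^{2} + 4 I + I X$)
$\sqrt{\left(L{\left(10 \right)} - -78\right) + j{\left(4,-4 \right)} \left(-2\right) 6} = \sqrt{\left(-5 - -78\right) + 4 \left(4 + 4 - 4\right) \left(-2\right) 6} = \sqrt{\left(-5 + 78\right) + 4 \cdot 4 \left(-2\right) 6} = \sqrt{73 + 16 \left(-2\right) 6} = \sqrt{73 - 192} = \sqrt{-119} = i \sqrt{119}$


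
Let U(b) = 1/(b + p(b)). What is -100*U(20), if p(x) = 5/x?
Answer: -400/81 ≈ -4.9383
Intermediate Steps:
U(b) = 1/(b + 5/b)
-100*U(20) = -2000/(5 + 20**2) = -2000/(5 + 400) = -2000/405 = -100*4/81 = -400/81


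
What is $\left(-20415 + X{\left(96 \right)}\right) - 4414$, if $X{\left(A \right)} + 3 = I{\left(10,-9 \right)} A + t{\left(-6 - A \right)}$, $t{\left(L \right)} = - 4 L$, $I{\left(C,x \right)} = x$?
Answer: $-25288$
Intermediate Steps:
$X{\left(A \right)} = 21 - 5 A$ ($X{\left(A \right)} = -3 - \left(4 \left(-6 - A\right) + 9 A\right) = -3 - \left(-24 + 5 A\right) = 21 - 5 A$)
$\left(-20415 + X{\left(96 \right)}\right) - 4414 = \left(-20415 + \left(21 - 480\right)\right) - 4414 = \left(-20415 - 459\right) - 4414 = -20874 - 4414 = -25288$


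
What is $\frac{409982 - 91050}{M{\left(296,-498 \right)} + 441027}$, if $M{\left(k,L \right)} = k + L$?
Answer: $\frac{318932}{440825} \approx 0.72349$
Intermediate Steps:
$M{\left(k,L \right)} = L + k$
$\frac{409982 - 91050}{M{\left(296,-498 \right)} + 441027} = \frac{409982 - 91050}{\left(-498 + 296\right) + 441027} = \frac{318932}{-202 + 441027} = \frac{318932}{440825}$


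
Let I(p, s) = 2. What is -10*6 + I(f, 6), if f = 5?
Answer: -58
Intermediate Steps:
-10*6 + I(f, 6) = -10*6 + 2 = -60 + 2 = -58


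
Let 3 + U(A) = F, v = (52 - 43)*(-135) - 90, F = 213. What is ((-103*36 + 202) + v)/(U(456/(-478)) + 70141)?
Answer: -4811/70351 ≈ -0.068386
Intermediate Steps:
v = -1305 (v = 9*(-135) - 90 = -1215 - 90 = -1305)
U(A) = 210 (U(A) = -3 + 213 = 210)
((-103*36 + 202) + v)/(U(456/(-478)) + 70141) = ((-103*36 + 202) - 1305)/(210 + 70141) = ((-3708 + 202) - 1305)/70351 = (-3506 - 1305)*(1/70351) = -4811*1/70351 = -4811/70351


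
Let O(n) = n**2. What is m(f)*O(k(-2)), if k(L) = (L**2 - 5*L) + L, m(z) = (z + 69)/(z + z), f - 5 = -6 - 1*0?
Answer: -4896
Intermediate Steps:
f = -1 (f = 5 + (-6 - 1*0) = 5 + (-6 + 0) = 5 - 6 = -1)
m(z) = (69 + z)/(2*z) (m(z) = (69 + z)/((2*z)) = (69 + z)*(1/(2*z)) = (69 + z)/(2*z))
k(L) = L**2 - 4*L
m(f)*O(k(-2)) = ((1/2)*(69 - 1)/(-1))*(-2*(-4 - 2))**2 = ((1/2)*(-1)*68)*(-2*(-6))**2 = -34*12**2 = -34*144 = -4896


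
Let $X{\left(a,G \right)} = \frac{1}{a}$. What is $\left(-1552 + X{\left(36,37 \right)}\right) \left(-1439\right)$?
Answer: $\frac{80398369}{36} \approx 2.2333 \cdot 10^{6}$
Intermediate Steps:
$\left(-1552 + X{\left(36,37 \right)}\right) \left(-1439\right) = \left(-1552 + \frac{1}{36}\right) \left(-1439\right) = \left(- \frac{55871}{36}\right) \left(-1439\right) = \frac{80398369}{36}$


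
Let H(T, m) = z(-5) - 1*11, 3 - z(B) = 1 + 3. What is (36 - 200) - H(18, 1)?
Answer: -152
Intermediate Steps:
z(B) = -1 (z(B) = 3 - (1 + 3) = 3 - 1*4 = 3 - 4 = -1)
H(T, m) = -12 (H(T, m) = -1 - 1*11 = -1 - 11 = -12)
(36 - 200) - H(18, 1) = (36 - 200) - 1*(-12) = -164 + 12 = -152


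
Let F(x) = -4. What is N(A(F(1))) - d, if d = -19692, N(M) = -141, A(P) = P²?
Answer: 19551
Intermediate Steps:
N(A(F(1))) - d = -141 - 1*(-19692) = -141 + 19692 = 19551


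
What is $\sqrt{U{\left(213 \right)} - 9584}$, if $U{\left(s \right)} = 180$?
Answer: $2 i \sqrt{2351} \approx 96.974 i$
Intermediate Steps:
$\sqrt{U{\left(213 \right)} - 9584} = \sqrt{180 - 9584} = \sqrt{-9404} = 2 i \sqrt{2351}$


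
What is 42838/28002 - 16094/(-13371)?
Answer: 170575181/62402457 ≈ 2.7335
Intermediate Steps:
42838/28002 - 16094/(-13371) = 42838*(1/28002) - 16094*(-1/13371) = 21419/14001 + 16094/13371 = 170575181/62402457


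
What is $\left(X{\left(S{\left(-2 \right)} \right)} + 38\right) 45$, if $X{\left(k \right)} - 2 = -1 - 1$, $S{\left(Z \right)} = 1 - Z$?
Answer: $1710$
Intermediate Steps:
$X{\left(k \right)} = 0$ ($X{\left(k \right)} = 2 - 2 = 0$)
$\left(X{\left(S{\left(-2 \right)} \right)} + 38\right) 45 = \left(0 + 38\right) 45 = 38 \cdot 45 = 1710$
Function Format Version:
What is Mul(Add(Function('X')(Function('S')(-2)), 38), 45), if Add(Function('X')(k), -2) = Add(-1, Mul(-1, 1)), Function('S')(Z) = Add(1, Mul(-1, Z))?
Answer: 1710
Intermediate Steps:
Function('X')(k) = 0 (Function('X')(k) = Add(2, Add(-1, Mul(-1, 1))) = Add(2, Add(-1, -1)) = Add(2, -2) = 0)
Mul(Add(Function('X')(Function('S')(-2)), 38), 45) = Mul(Add(0, 38), 45) = Mul(38, 45) = 1710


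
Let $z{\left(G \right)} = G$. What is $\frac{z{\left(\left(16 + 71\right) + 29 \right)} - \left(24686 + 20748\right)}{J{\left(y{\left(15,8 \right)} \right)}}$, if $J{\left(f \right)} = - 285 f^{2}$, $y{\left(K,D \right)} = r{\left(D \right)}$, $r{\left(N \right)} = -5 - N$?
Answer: $\frac{1162}{1235} \approx 0.94089$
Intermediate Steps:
$y{\left(K,D \right)} = -5 - D$
$\frac{z{\left(\left(16 + 71\right) + 29 \right)} - \left(24686 + 20748\right)}{J{\left(y{\left(15,8 \right)} \right)}} = \frac{\left(\left(16 + 71\right) + 29\right) - \left(24686 + 20748\right)}{\left(-285\right) \left(-5 - 8\right)^{2}} = \frac{\left(87 + 29\right) - 45434}{\left(-285\right) \left(-5 - 8\right)^{2}} = \frac{116 - 45434}{\left(-285\right) \left(-13\right)^{2}} = - \frac{45318}{\left(-285\right) 169} = - \frac{45318}{-48165} = \left(-45318\right) \left(- \frac{1}{48165}\right) = \frac{1162}{1235}$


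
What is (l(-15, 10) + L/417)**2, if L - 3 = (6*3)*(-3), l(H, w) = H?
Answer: 4418404/19321 ≈ 228.68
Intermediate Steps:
L = -51 (L = 3 + (6*3)*(-3) = 3 + 18*(-3) = 3 - 54 = -51)
(l(-15, 10) + L/417)**2 = (-15 - 51/417)**2 = (-15 - 51*1/417)**2 = (-15 - 17/139)**2 = (-2102/139)**2 = 4418404/19321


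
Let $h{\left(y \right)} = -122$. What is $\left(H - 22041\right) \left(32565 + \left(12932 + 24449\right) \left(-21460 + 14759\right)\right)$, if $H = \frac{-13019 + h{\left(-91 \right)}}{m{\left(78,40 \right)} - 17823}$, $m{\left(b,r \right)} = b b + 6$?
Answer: $\frac{64766788852242592}{11733} \approx 5.5201 \cdot 10^{12}$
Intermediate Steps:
$m{\left(b,r \right)} = 6 + b^{2}$ ($m{\left(b,r \right)} = b^{2} + 6 = 6 + b^{2}$)
$H = \frac{13141}{11733}$ ($H = \frac{-13019 - 122}{\left(6 + 78^{2}\right) - 17823} = - \frac{13141}{\left(6 + 6084\right) - 17823} = - \frac{13141}{6090 - 17823} = - \frac{13141}{-11733} = \left(-13141\right) \left(- \frac{1}{11733}\right) = \frac{13141}{11733} \approx 1.12$)
$\left(H - 22041\right) \left(32565 + \left(12932 + 24449\right) \left(-21460 + 14759\right)\right) = \left(\frac{13141}{11733} - 22041\right) \left(32565 + \left(12932 + 24449\right) \left(-21460 + 14759\right)\right) = - \frac{258593912 \left(32565 + 37381 \left(-6701\right)\right)}{11733} = - \frac{258593912 \left(32565 - 250490081\right)}{11733} = \left(- \frac{258593912}{11733}\right) \left(-250457516\right) = \frac{64766788852242592}{11733}$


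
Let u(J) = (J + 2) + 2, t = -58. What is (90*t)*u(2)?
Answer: -31320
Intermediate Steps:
u(J) = 4 + J (u(J) = (2 + J) + 2 = 4 + J)
(90*t)*u(2) = (90*(-58))*(4 + 2) = -5220*6 = -31320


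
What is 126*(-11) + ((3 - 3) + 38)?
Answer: -1348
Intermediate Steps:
126*(-11) + ((3 - 3) + 38) = -1386 + (0 + 38) = -1386 + 38 = -1348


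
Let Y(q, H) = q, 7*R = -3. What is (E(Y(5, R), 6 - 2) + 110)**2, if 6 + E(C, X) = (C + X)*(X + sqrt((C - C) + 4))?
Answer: 24964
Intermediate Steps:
R = -3/7 (R = (1/7)*(-3) = -3/7 ≈ -0.42857)
E(C, X) = -6 + (2 + X)*(C + X) (E(C, X) = -6 + (C + X)*(X + sqrt((C - C) + 4)) = -6 + (C + X)*(X + sqrt(0 + 4)) = -6 + (C + X)*(X + sqrt(4)) = -6 + (C + X)*(X + 2) = -6 + (C + X)*(2 + X) = -6 + (2 + X)*(C + X))
(E(Y(5, R), 6 - 2) + 110)**2 = ((-6 + (6 - 2)**2 + 2*5 + 2*(6 - 2) + 5*(6 - 2)) + 110)**2 = ((-6 + 4**2 + 10 + 2*4 + 5*4) + 110)**2 = ((-6 + 16 + 10 + 8 + 20) + 110)**2 = (48 + 110)**2 = 158**2 = 24964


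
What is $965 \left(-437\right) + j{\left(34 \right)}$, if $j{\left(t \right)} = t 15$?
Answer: $-421195$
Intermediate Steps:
$j{\left(t \right)} = 15 t$
$965 \left(-437\right) + j{\left(34 \right)} = 965 \left(-437\right) + 15 \cdot 34 = -421705 + 510 = -421195$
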